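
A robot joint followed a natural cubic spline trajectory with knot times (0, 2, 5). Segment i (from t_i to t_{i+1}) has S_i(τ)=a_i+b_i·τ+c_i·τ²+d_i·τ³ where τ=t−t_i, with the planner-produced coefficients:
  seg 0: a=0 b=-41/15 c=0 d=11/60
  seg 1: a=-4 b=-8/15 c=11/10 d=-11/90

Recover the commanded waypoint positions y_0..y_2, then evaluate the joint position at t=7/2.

y_0 = S_0(0) = a_0 = 0
y_1 = S_1(0) = a_1 = -4
y_2 = S_1(3) = 1
t_q=7/2 is in segment 1 (τ=3/2); S_1(τ)=-219/80

y_0=0 y_1=-4 y_2=1
S(7/2) = -219/80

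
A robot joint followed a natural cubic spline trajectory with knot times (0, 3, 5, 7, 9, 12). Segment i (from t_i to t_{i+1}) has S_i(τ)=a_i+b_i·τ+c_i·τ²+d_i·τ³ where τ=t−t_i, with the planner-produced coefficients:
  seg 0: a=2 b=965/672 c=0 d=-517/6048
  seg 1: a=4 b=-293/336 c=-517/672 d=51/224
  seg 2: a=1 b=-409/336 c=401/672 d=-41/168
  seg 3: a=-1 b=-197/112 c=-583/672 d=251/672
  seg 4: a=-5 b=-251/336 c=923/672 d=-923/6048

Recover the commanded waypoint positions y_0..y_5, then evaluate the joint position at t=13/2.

y_0 = S_0(0) = a_0 = 2
y_1 = S_1(0) = a_1 = 4
y_2 = S_2(0) = a_2 = 1
y_3 = S_3(0) = a_3 = -1
y_4 = S_4(0) = a_4 = -5
y_5 = S_4(3) = 1
t_q=13/2 is in segment 2 (τ=3/2); S_2(τ)=-275/896

y_0=2 y_1=4 y_2=1 y_3=-1 y_4=-5 y_5=1
S(13/2) = -275/896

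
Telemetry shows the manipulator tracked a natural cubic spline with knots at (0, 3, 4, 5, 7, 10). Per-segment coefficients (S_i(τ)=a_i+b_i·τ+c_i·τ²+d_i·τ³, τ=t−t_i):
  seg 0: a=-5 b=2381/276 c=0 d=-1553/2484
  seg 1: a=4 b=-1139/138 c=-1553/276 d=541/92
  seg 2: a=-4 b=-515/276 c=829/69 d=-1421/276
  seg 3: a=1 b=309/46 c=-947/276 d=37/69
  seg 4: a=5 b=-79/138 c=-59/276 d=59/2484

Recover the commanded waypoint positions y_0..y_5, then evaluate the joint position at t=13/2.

y_0 = S_0(0) = a_0 = -5
y_1 = S_1(0) = a_1 = 4
y_2 = S_2(0) = a_2 = -4
y_3 = S_3(0) = a_3 = 1
y_4 = S_4(0) = a_4 = 5
y_5 = S_4(3) = 2
t_q=13/2 is in segment 3 (τ=3/2); S_3(τ)=1901/368

y_0=-5 y_1=4 y_2=-4 y_3=1 y_4=5 y_5=2
S(13/2) = 1901/368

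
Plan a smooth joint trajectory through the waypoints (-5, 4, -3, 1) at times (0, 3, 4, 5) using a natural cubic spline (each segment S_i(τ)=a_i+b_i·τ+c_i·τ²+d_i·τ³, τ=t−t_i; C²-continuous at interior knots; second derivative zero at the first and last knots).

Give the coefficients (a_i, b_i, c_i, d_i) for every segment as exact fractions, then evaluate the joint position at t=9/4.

  seg 0: a=-5 b=246/31 c=0 d=-17/31
  seg 1: a=4 b=-213/31 c=-153/31 d=149/31
  seg 2: a=-3 b=-72/31 c=294/31 d=-98/31
S(9/4) = 13111/1984

Δ: Δ0=3, Δ1=-7, Δ2=4
row 1: diag=8, rhs=-60; c'=1/8, d'=-15/2
row 2: denom=4−1·1/8=31/8; d'=(66−1·-15/2)/(31/8)=588/31
back: M2=588/31
back: M1=-15/2−1/8·588/31=-306/31
M: M0=0, M1=-306/31, M2=588/31, M3=0
seg 0: a=-5, c=M0/2=0, d=(M1−M0)/(6·3)=-17/31, b=Δ0−h0·(2M0+M1)/6=246/31
seg 1: a=4, c=M1/2=-153/31, d=(M2−M1)/(6·1)=149/31, b=Δ1−h1·(2M1+M2)/6=-213/31
seg 2: a=-3, c=M2/2=294/31, d=(M3−M2)/(6·1)=-98/31, b=Δ2−h2·(2M2+M3)/6=-72/31
t_q=9/4 → seg 0, τ=9/4; S=-5+246/31·τ+0·τ²+-17/31·τ³=13111/1984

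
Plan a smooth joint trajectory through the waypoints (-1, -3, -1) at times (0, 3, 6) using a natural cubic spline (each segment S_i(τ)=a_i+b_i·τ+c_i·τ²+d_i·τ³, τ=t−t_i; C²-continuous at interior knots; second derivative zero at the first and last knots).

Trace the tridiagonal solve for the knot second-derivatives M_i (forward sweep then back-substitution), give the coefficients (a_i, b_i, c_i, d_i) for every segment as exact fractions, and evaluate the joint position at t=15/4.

  seg 0: a=-1 b=-1 c=0 d=1/27
  seg 1: a=-3 b=0 c=1/3 d=-1/27
S(15/4) = -181/64

Δ: Δ0=-2/3, Δ1=2/3
row 1: diag=12, rhs=8; c'=1/4, d'=2/3
back: M1=2/3
M: M0=0, M1=2/3, M2=0
seg 0: a=-1, c=M0/2=0, d=(M1−M0)/(6·3)=1/27, b=Δ0−h0·(2M0+M1)/6=-1
seg 1: a=-3, c=M1/2=1/3, d=(M2−M1)/(6·3)=-1/27, b=Δ1−h1·(2M1+M2)/6=0
t_q=15/4 → seg 1, τ=3/4; S=-3+0·τ+1/3·τ²+-1/27·τ³=-181/64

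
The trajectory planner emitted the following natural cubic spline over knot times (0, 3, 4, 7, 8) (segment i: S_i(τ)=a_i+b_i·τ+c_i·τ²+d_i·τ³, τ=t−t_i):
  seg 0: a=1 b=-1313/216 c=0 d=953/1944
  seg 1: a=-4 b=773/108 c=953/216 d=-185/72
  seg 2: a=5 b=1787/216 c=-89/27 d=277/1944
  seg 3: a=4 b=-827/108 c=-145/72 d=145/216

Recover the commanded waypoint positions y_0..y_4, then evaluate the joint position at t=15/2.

y_0 = S_0(0) = a_0 = 1
y_1 = S_1(0) = a_1 = -4
y_2 = S_2(0) = a_2 = 5
y_3 = S_3(0) = a_3 = 4
y_4 = S_3(1) = -5
t_q=15/2 is in segment 3 (τ=1/2); S_3(τ)=-143/576

y_0=1 y_1=-4 y_2=5 y_3=4 y_4=-5
S(15/2) = -143/576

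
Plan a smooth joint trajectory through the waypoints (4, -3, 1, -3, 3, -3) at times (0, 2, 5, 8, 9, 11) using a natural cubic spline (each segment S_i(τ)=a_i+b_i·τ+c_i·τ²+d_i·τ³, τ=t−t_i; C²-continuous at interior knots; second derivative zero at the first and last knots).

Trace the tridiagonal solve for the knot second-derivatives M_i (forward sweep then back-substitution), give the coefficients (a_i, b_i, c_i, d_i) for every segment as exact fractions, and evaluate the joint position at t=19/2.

  seg 0: a=4 b=-15337/3118 c=0 d=553/1559
  seg 1: a=-3 b=-2065/3118 c=3318/1559 d=-41057/84186
  seg 2: a=1 b=-1653/1559 c=-21149/9354 d=60893/84186
  seg 3: a=-3 b=15289/3118 c=6624/1559 d=-9829/3118
  seg 4: a=3 b=6149/1559 c=-16239/3118 d=5413/6236
S(19/2) = 188505/49888

Δ: Δ0=-7/2, Δ1=4/3, Δ2=-4/3, Δ3=6, Δ4=-3
row 1: diag=10, rhs=29; c'=3/10, d'=29/10
row 2: denom=12−3·3/10=111/10; d'=(-16−3·29/10)/(111/10)=-247/111
row 3: denom=8−3·10/37=266/37; d'=(44−3·-247/111)/(266/37)=1875/266
row 4: denom=6−1·37/266=1559/266; d'=(-54−1·1875/266)/(1559/266)=-16239/1559
back: M4=-16239/1559
back: M3=1875/266−37/266·-16239/1559=13248/1559
back: M2=-247/111−10/37·13248/1559=-21149/4677
back: M1=29/10−3/10·-21149/4677=6636/1559
M: M0=0, M1=6636/1559, M2=-21149/4677, M3=13248/1559, M4=-16239/1559, M5=0
seg 0: a=4, c=M0/2=0, d=(M1−M0)/(6·2)=553/1559, b=Δ0−h0·(2M0+M1)/6=-15337/3118
seg 1: a=-3, c=M1/2=3318/1559, d=(M2−M1)/(6·3)=-41057/84186, b=Δ1−h1·(2M1+M2)/6=-2065/3118
seg 2: a=1, c=M2/2=-21149/9354, d=(M3−M2)/(6·3)=60893/84186, b=Δ2−h2·(2M2+M3)/6=-1653/1559
seg 3: a=-3, c=M3/2=6624/1559, d=(M4−M3)/(6·1)=-9829/3118, b=Δ3−h3·(2M3+M4)/6=15289/3118
seg 4: a=3, c=M4/2=-16239/3118, d=(M5−M4)/(6·2)=5413/6236, b=Δ4−h4·(2M4+M5)/6=6149/1559
t_q=19/2 → seg 4, τ=1/2; S=3+6149/1559·τ+-16239/3118·τ²+5413/6236·τ³=188505/49888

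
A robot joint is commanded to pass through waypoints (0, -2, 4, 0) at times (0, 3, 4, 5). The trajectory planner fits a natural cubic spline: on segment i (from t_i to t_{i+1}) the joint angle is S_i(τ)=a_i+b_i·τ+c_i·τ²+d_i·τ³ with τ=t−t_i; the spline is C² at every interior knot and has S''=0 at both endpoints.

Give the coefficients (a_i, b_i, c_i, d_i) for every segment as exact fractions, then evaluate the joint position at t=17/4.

  seg 0: a=0 b=-392/93 c=0 d=110/279
  seg 1: a=-2 b=598/93 c=110/31 d=-370/93
  seg 2: a=4 b=148/93 c=-260/31 d=260/93
S(17/4) = 1943/496

Δ: Δ0=-2/3, Δ1=6, Δ2=-4
row 1: diag=8, rhs=40; c'=1/8, d'=5
row 2: denom=4−1·1/8=31/8; d'=(-60−1·5)/(31/8)=-520/31
back: M2=-520/31
back: M1=5−1/8·-520/31=220/31
M: M0=0, M1=220/31, M2=-520/31, M3=0
seg 0: a=0, c=M0/2=0, d=(M1−M0)/(6·3)=110/279, b=Δ0−h0·(2M0+M1)/6=-392/93
seg 1: a=-2, c=M1/2=110/31, d=(M2−M1)/(6·1)=-370/93, b=Δ1−h1·(2M1+M2)/6=598/93
seg 2: a=4, c=M2/2=-260/31, d=(M3−M2)/(6·1)=260/93, b=Δ2−h2·(2M2+M3)/6=148/93
t_q=17/4 → seg 2, τ=1/4; S=4+148/93·τ+-260/31·τ²+260/93·τ³=1943/496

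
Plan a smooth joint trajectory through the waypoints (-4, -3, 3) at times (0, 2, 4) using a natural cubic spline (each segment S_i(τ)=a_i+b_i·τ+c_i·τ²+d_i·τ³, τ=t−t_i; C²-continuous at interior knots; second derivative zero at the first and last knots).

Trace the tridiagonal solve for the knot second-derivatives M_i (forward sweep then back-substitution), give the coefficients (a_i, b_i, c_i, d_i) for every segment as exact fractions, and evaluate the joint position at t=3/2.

Δ: Δ0=1/2, Δ1=3
row 1: diag=8, rhs=15; c'=1/4, d'=15/8
back: M1=15/8
M: M0=0, M1=15/8, M2=0
seg 0: a=-4, c=M0/2=0, d=(M1−M0)/(6·2)=5/32, b=Δ0−h0·(2M0+M1)/6=-1/8
seg 1: a=-3, c=M1/2=15/16, d=(M2−M1)/(6·2)=-5/32, b=Δ1−h1·(2M1+M2)/6=7/4
t_q=3/2 → seg 0, τ=3/2; S=-4+-1/8·τ+0·τ²+5/32·τ³=-937/256

  seg 0: a=-4 b=-1/8 c=0 d=5/32
  seg 1: a=-3 b=7/4 c=15/16 d=-5/32
S(3/2) = -937/256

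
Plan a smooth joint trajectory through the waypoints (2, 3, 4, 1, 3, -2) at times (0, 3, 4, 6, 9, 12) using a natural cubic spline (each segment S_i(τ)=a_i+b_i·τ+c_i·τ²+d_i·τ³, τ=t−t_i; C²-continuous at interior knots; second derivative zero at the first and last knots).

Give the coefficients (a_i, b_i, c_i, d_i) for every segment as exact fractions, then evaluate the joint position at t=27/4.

  seg 0: a=2 b=-437/3222 c=0 d=1511/28998
  seg 1: a=3 b=2048/1611 c=1511/3222 d=-265/358
  seg 2: a=4 b=-37/3222 c=-2822/1611 d=541/1074
  seg 3: a=1 b=-3137/3222 c=2047/1611 d=-6997/28998
  seg 4: a=3 b=218/1611 c=-2903/3222 d=2903/28998
S(27/4) = 20225/22912

Δ: Δ0=1/3, Δ1=1, Δ2=-3/2, Δ3=2/3, Δ4=-5/3
row 1: diag=8, rhs=4; c'=1/8, d'=1/2
row 2: denom=6−1·1/8=47/8; d'=(-15−1·1/2)/(47/8)=-124/47
row 3: denom=10−2·16/47=438/47; d'=(13−2·-124/47)/(438/47)=859/438
row 4: denom=12−3·47/146=1611/146; d'=(-14−3·859/438)/(1611/146)=-2903/1611
back: M4=-2903/1611
back: M3=859/438−47/146·-2903/1611=4094/1611
back: M2=-124/47−16/47·4094/1611=-5644/1611
back: M1=1/2−1/8·-5644/1611=1511/1611
M: M0=0, M1=1511/1611, M2=-5644/1611, M3=4094/1611, M4=-2903/1611, M5=0
seg 0: a=2, c=M0/2=0, d=(M1−M0)/(6·3)=1511/28998, b=Δ0−h0·(2M0+M1)/6=-437/3222
seg 1: a=3, c=M1/2=1511/3222, d=(M2−M1)/(6·1)=-265/358, b=Δ1−h1·(2M1+M2)/6=2048/1611
seg 2: a=4, c=M2/2=-2822/1611, d=(M3−M2)/(6·2)=541/1074, b=Δ2−h2·(2M2+M3)/6=-37/3222
seg 3: a=1, c=M3/2=2047/1611, d=(M4−M3)/(6·3)=-6997/28998, b=Δ3−h3·(2M3+M4)/6=-3137/3222
seg 4: a=3, c=M4/2=-2903/3222, d=(M5−M4)/(6·3)=2903/28998, b=Δ4−h4·(2M4+M5)/6=218/1611
t_q=27/4 → seg 3, τ=3/4; S=1+-3137/3222·τ+2047/1611·τ²+-6997/28998·τ³=20225/22912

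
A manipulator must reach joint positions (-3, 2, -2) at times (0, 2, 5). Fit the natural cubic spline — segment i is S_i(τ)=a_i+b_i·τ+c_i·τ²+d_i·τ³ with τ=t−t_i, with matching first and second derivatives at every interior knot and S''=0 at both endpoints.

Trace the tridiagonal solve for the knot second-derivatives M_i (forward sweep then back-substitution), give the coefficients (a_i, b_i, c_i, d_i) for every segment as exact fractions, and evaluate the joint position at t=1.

  seg 0: a=-3 b=49/15 c=0 d=-23/120
  seg 1: a=2 b=29/30 c=-23/20 d=23/180
S(1) = 3/40

Δ: Δ0=5/2, Δ1=-4/3
row 1: diag=10, rhs=-23; c'=3/10, d'=-23/10
back: M1=-23/10
M: M0=0, M1=-23/10, M2=0
seg 0: a=-3, c=M0/2=0, d=(M1−M0)/(6·2)=-23/120, b=Δ0−h0·(2M0+M1)/6=49/15
seg 1: a=2, c=M1/2=-23/20, d=(M2−M1)/(6·3)=23/180, b=Δ1−h1·(2M1+M2)/6=29/30
t_q=1 → seg 0, τ=1; S=-3+49/15·τ+0·τ²+-23/120·τ³=3/40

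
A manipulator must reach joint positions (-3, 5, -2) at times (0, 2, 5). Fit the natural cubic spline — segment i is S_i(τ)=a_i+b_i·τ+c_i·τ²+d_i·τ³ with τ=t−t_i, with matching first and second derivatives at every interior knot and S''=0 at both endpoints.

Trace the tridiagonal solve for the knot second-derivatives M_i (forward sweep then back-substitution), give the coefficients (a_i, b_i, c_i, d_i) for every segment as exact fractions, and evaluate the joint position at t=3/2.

  seg 0: a=-3 b=79/15 c=0 d=-19/60
  seg 1: a=5 b=22/15 c=-19/10 d=19/90
S(3/2) = 613/160

Δ: Δ0=4, Δ1=-7/3
row 1: diag=10, rhs=-38; c'=3/10, d'=-19/5
back: M1=-19/5
M: M0=0, M1=-19/5, M2=0
seg 0: a=-3, c=M0/2=0, d=(M1−M0)/(6·2)=-19/60, b=Δ0−h0·(2M0+M1)/6=79/15
seg 1: a=5, c=M1/2=-19/10, d=(M2−M1)/(6·3)=19/90, b=Δ1−h1·(2M1+M2)/6=22/15
t_q=3/2 → seg 0, τ=3/2; S=-3+79/15·τ+0·τ²+-19/60·τ³=613/160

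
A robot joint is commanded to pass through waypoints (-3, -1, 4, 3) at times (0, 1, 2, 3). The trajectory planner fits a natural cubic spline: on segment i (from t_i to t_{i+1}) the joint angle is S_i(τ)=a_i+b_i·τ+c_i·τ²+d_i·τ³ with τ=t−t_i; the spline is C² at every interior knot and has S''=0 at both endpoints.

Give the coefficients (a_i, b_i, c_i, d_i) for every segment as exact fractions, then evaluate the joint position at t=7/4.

  seg 0: a=-3 b=4/5 c=0 d=6/5
  seg 1: a=-1 b=22/5 c=18/5 d=-3
  seg 2: a=4 b=13/5 c=-27/5 d=9/5
S(7/4) = 979/320

Δ: Δ0=2, Δ1=5, Δ2=-1
row 1: diag=4, rhs=18; c'=1/4, d'=9/2
row 2: denom=4−1·1/4=15/4; d'=(-36−1·9/2)/(15/4)=-54/5
back: M2=-54/5
back: M1=9/2−1/4·-54/5=36/5
M: M0=0, M1=36/5, M2=-54/5, M3=0
seg 0: a=-3, c=M0/2=0, d=(M1−M0)/(6·1)=6/5, b=Δ0−h0·(2M0+M1)/6=4/5
seg 1: a=-1, c=M1/2=18/5, d=(M2−M1)/(6·1)=-3, b=Δ1−h1·(2M1+M2)/6=22/5
seg 2: a=4, c=M2/2=-27/5, d=(M3−M2)/(6·1)=9/5, b=Δ2−h2·(2M2+M3)/6=13/5
t_q=7/4 → seg 1, τ=3/4; S=-1+22/5·τ+18/5·τ²+-3·τ³=979/320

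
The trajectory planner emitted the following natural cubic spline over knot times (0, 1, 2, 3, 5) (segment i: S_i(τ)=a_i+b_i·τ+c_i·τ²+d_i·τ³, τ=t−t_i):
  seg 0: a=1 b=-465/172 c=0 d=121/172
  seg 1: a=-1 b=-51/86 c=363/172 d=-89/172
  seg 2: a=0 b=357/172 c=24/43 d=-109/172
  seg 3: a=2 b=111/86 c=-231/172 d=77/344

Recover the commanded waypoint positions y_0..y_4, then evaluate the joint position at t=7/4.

y_0 = S_0(0) = a_0 = 1
y_1 = S_1(0) = a_1 = -1
y_2 = S_2(0) = a_2 = 0
y_3 = S_3(0) = a_3 = 2
y_4 = S_3(2) = 1
t_q=7/4 is in segment 1 (τ=3/4); S_1(τ)=-5239/11008

y_0=1 y_1=-1 y_2=0 y_3=2 y_4=1
S(7/4) = -5239/11008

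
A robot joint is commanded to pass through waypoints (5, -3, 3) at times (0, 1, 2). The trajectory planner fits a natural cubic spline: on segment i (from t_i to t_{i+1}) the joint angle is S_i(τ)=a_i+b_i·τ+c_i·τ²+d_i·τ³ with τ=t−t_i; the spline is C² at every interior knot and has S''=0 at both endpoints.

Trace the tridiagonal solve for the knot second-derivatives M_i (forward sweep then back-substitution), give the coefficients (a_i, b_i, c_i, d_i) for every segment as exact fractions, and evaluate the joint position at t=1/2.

  seg 0: a=5 b=-23/2 c=0 d=7/2
  seg 1: a=-3 b=-1 c=21/2 d=-7/2
S(1/2) = -5/16

Δ: Δ0=-8, Δ1=6
row 1: diag=4, rhs=84; c'=1/4, d'=21
back: M1=21
M: M0=0, M1=21, M2=0
seg 0: a=5, c=M0/2=0, d=(M1−M0)/(6·1)=7/2, b=Δ0−h0·(2M0+M1)/6=-23/2
seg 1: a=-3, c=M1/2=21/2, d=(M2−M1)/(6·1)=-7/2, b=Δ1−h1·(2M1+M2)/6=-1
t_q=1/2 → seg 0, τ=1/2; S=5+-23/2·τ+0·τ²+7/2·τ³=-5/16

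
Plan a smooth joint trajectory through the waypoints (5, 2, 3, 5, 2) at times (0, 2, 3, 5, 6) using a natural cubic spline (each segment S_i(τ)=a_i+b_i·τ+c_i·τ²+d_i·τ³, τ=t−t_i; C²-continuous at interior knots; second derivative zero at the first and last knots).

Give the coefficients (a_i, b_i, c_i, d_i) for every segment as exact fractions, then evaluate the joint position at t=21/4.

Δ: Δ0=-3/2, Δ1=1, Δ2=1, Δ3=-3
row 1: diag=6, rhs=15; c'=1/6, d'=5/2
row 2: denom=6−1·1/6=35/6; d'=(0−1·5/2)/(35/6)=-3/7
row 3: denom=6−2·12/35=186/35; d'=(-24−2·-3/7)/(186/35)=-135/31
back: M3=-135/31
back: M2=-3/7−12/35·-135/31=33/31
back: M1=5/2−1/6·33/31=72/31
M: M0=0, M1=72/31, M2=33/31, M3=-135/31, M4=0
seg 0: a=5, c=M0/2=0, d=(M1−M0)/(6·2)=6/31, b=Δ0−h0·(2M0+M1)/6=-141/62
seg 1: a=2, c=M1/2=36/31, d=(M2−M1)/(6·1)=-13/62, b=Δ1−h1·(2M1+M2)/6=3/62
seg 2: a=3, c=M2/2=33/62, d=(M3−M2)/(6·2)=-14/31, b=Δ2−h2·(2M2+M3)/6=54/31
seg 3: a=5, c=M3/2=-135/62, d=(M4−M3)/(6·1)=45/62, b=Δ3−h3·(2M3+M4)/6=-48/31
t_q=21/4 → seg 3, τ=1/4; S=5+-48/31·τ+-135/62·τ²+45/62·τ³=17809/3968

  seg 0: a=5 b=-141/62 c=0 d=6/31
  seg 1: a=2 b=3/62 c=36/31 d=-13/62
  seg 2: a=3 b=54/31 c=33/62 d=-14/31
  seg 3: a=5 b=-48/31 c=-135/62 d=45/62
S(21/4) = 17809/3968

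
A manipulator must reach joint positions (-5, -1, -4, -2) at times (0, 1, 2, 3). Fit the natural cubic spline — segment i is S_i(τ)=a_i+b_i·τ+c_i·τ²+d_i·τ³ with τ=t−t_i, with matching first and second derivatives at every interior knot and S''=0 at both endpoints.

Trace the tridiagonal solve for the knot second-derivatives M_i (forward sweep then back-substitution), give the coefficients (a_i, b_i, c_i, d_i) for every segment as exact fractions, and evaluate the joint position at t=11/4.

Δ: Δ0=4, Δ1=-3, Δ2=2
row 1: diag=4, rhs=-42; c'=1/4, d'=-21/2
row 2: denom=4−1·1/4=15/4; d'=(30−1·-21/2)/(15/4)=54/5
back: M2=54/5
back: M1=-21/2−1/4·54/5=-66/5
M: M0=0, M1=-66/5, M2=54/5, M3=0
seg 0: a=-5, c=M0/2=0, d=(M1−M0)/(6·1)=-11/5, b=Δ0−h0·(2M0+M1)/6=31/5
seg 1: a=-1, c=M1/2=-33/5, d=(M2−M1)/(6·1)=4, b=Δ1−h1·(2M1+M2)/6=-2/5
seg 2: a=-4, c=M2/2=27/5, d=(M3−M2)/(6·1)=-9/5, b=Δ2−h2·(2M2+M3)/6=-8/5
t_q=11/4 → seg 2, τ=3/4; S=-4+-8/5·τ+27/5·τ²+-9/5·τ³=-187/64

  seg 0: a=-5 b=31/5 c=0 d=-11/5
  seg 1: a=-1 b=-2/5 c=-33/5 d=4
  seg 2: a=-4 b=-8/5 c=27/5 d=-9/5
S(11/4) = -187/64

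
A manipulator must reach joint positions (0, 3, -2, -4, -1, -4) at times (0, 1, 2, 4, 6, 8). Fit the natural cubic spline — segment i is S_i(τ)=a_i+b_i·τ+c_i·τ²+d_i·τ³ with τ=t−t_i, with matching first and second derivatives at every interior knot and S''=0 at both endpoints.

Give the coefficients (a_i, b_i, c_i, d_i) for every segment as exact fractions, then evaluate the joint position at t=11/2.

  seg 0: a=0 b=1642/313 c=0 d=-703/313
  seg 1: a=3 b=-467/313 c=-2109/313 d=1011/313
  seg 2: a=-2 b=-1652/313 c=924/313 d=-509/1252
  seg 3: a=-4 b=517/313 c=321/626 d=-737/2504
  seg 4: a=-1 b=107/626 c=-1569/1252 d=523/2504
S(11/2) = -27283/20032

Δ: Δ0=3, Δ1=-5, Δ2=-1, Δ3=3/2, Δ4=-3/2
row 1: diag=4, rhs=-48; c'=1/4, d'=-12
row 2: denom=6−1·1/4=23/4; d'=(24−1·-12)/(23/4)=144/23
row 3: denom=8−2·8/23=168/23; d'=(15−2·144/23)/(168/23)=19/56
row 4: denom=8−2·23/84=313/42; d'=(-18−2·19/56)/(313/42)=-1569/626
back: M4=-1569/626
back: M3=19/56−23/84·-1569/626=321/313
back: M2=144/23−8/23·321/313=1848/313
back: M1=-12−1/4·1848/313=-4218/313
M: M0=0, M1=-4218/313, M2=1848/313, M3=321/313, M4=-1569/626, M5=0
seg 0: a=0, c=M0/2=0, d=(M1−M0)/(6·1)=-703/313, b=Δ0−h0·(2M0+M1)/6=1642/313
seg 1: a=3, c=M1/2=-2109/313, d=(M2−M1)/(6·1)=1011/313, b=Δ1−h1·(2M1+M2)/6=-467/313
seg 2: a=-2, c=M2/2=924/313, d=(M3−M2)/(6·2)=-509/1252, b=Δ2−h2·(2M2+M3)/6=-1652/313
seg 3: a=-4, c=M3/2=321/626, d=(M4−M3)/(6·2)=-737/2504, b=Δ3−h3·(2M3+M4)/6=517/313
seg 4: a=-1, c=M4/2=-1569/1252, d=(M5−M4)/(6·2)=523/2504, b=Δ4−h4·(2M4+M5)/6=107/626
t_q=11/2 → seg 3, τ=3/2; S=-4+517/313·τ+321/626·τ²+-737/2504·τ³=-27283/20032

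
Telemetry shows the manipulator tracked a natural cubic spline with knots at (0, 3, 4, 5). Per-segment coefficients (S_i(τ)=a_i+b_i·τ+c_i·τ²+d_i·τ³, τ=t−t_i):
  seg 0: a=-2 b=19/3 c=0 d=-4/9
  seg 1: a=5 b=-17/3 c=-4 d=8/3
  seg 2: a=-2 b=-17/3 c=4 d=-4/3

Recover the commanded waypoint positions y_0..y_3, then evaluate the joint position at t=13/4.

y_0 = S_0(0) = a_0 = -2
y_1 = S_1(0) = a_1 = 5
y_2 = S_2(0) = a_2 = -2
y_3 = S_2(1) = -5
t_q=13/4 is in segment 1 (τ=1/4); S_1(τ)=27/8

y_0=-2 y_1=5 y_2=-2 y_3=-5
S(13/4) = 27/8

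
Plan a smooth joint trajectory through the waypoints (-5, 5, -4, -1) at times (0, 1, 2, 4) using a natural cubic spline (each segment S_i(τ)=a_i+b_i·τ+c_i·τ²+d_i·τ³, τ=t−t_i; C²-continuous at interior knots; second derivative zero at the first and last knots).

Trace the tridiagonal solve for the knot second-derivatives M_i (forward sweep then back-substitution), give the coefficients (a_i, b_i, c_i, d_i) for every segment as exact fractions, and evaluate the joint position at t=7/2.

Δ: Δ0=10, Δ1=-9, Δ2=3/2
row 1: diag=4, rhs=-114; c'=1/4, d'=-57/2
row 2: denom=6−1·1/4=23/4; d'=(63−1·-57/2)/(23/4)=366/23
back: M2=366/23
back: M1=-57/2−1/4·366/23=-747/23
M: M0=0, M1=-747/23, M2=366/23, M3=0
seg 0: a=-5, c=M0/2=0, d=(M1−M0)/(6·1)=-249/46, b=Δ0−h0·(2M0+M1)/6=709/46
seg 1: a=5, c=M1/2=-747/46, d=(M2−M1)/(6·1)=371/46, b=Δ1−h1·(2M1+M2)/6=-19/23
seg 2: a=-4, c=M2/2=183/23, d=(M3−M2)/(6·2)=-61/46, b=Δ2−h2·(2M2+M3)/6=-419/46
t_q=7/2 → seg 2, τ=3/2; S=-4+-419/46·τ+183/23·τ²+-61/46·τ³=-1559/368

  seg 0: a=-5 b=709/46 c=0 d=-249/46
  seg 1: a=5 b=-19/23 c=-747/46 d=371/46
  seg 2: a=-4 b=-419/46 c=183/23 d=-61/46
S(7/2) = -1559/368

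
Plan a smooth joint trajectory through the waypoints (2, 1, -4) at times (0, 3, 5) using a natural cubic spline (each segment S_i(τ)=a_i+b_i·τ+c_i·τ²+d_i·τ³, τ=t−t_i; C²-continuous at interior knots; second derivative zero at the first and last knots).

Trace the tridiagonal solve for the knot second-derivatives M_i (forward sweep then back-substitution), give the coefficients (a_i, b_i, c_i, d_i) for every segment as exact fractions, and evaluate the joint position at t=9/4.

  seg 0: a=2 b=19/60 c=0 d=-13/180
  seg 1: a=1 b=-49/30 c=-13/20 d=13/120
S(9/4) = 2419/1280

Δ: Δ0=-1/3, Δ1=-5/2
row 1: diag=10, rhs=-13; c'=1/5, d'=-13/10
back: M1=-13/10
M: M0=0, M1=-13/10, M2=0
seg 0: a=2, c=M0/2=0, d=(M1−M0)/(6·3)=-13/180, b=Δ0−h0·(2M0+M1)/6=19/60
seg 1: a=1, c=M1/2=-13/20, d=(M2−M1)/(6·2)=13/120, b=Δ1−h1·(2M1+M2)/6=-49/30
t_q=9/4 → seg 0, τ=9/4; S=2+19/60·τ+0·τ²+-13/180·τ³=2419/1280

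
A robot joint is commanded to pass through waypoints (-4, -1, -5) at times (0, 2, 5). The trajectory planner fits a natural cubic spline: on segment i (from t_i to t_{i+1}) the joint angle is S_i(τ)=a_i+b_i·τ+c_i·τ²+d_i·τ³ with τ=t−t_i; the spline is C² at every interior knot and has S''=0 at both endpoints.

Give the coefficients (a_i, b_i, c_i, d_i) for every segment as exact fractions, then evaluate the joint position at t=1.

Δ: Δ0=3/2, Δ1=-4/3
row 1: diag=10, rhs=-17; c'=3/10, d'=-17/10
back: M1=-17/10
M: M0=0, M1=-17/10, M2=0
seg 0: a=-4, c=M0/2=0, d=(M1−M0)/(6·2)=-17/120, b=Δ0−h0·(2M0+M1)/6=31/15
seg 1: a=-1, c=M1/2=-17/20, d=(M2−M1)/(6·3)=17/180, b=Δ1−h1·(2M1+M2)/6=11/30
t_q=1 → seg 0, τ=1; S=-4+31/15·τ+0·τ²+-17/120·τ³=-83/40

  seg 0: a=-4 b=31/15 c=0 d=-17/120
  seg 1: a=-1 b=11/30 c=-17/20 d=17/180
S(1) = -83/40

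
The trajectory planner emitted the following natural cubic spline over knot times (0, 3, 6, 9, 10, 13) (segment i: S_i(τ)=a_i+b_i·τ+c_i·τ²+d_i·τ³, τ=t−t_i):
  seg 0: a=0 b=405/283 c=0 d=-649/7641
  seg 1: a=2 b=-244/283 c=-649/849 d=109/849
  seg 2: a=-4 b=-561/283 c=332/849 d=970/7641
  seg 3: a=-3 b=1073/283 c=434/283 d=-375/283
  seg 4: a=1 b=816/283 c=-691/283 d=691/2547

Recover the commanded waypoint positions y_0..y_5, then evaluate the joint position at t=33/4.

y_0 = S_0(0) = a_0 = 0
y_1 = S_1(0) = a_1 = 2
y_2 = S_2(0) = a_2 = -4
y_3 = S_3(0) = a_3 = -3
y_4 = S_4(0) = a_4 = 1
y_5 = S_4(3) = -5
t_q=33/4 is in segment 2 (τ=9/4); S_2(τ)=-45593/9056

y_0=0 y_1=2 y_2=-4 y_3=-3 y_4=1 y_5=-5
S(33/4) = -45593/9056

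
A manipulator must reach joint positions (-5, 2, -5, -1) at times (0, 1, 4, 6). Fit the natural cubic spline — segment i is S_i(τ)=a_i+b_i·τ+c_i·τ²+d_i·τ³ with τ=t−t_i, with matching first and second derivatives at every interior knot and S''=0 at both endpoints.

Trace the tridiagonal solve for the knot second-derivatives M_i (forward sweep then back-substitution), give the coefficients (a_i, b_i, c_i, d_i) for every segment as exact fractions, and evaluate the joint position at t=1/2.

  seg 0: a=-5 b=1810/213 c=0 d=-319/213
  seg 1: a=2 b=853/213 c=-319/71 d=169/213
  seg 2: a=-5 b=-326/213 c=188/71 d=-94/213
S(1/2) = -533/568

Δ: Δ0=7, Δ1=-7/3, Δ2=2
row 1: diag=8, rhs=-56; c'=3/8, d'=-7
row 2: denom=10−3·3/8=71/8; d'=(26−3·-7)/(71/8)=376/71
back: M2=376/71
back: M1=-7−3/8·376/71=-638/71
M: M0=0, M1=-638/71, M2=376/71, M3=0
seg 0: a=-5, c=M0/2=0, d=(M1−M0)/(6·1)=-319/213, b=Δ0−h0·(2M0+M1)/6=1810/213
seg 1: a=2, c=M1/2=-319/71, d=(M2−M1)/(6·3)=169/213, b=Δ1−h1·(2M1+M2)/6=853/213
seg 2: a=-5, c=M2/2=188/71, d=(M3−M2)/(6·2)=-94/213, b=Δ2−h2·(2M2+M3)/6=-326/213
t_q=1/2 → seg 0, τ=1/2; S=-5+1810/213·τ+0·τ²+-319/213·τ³=-533/568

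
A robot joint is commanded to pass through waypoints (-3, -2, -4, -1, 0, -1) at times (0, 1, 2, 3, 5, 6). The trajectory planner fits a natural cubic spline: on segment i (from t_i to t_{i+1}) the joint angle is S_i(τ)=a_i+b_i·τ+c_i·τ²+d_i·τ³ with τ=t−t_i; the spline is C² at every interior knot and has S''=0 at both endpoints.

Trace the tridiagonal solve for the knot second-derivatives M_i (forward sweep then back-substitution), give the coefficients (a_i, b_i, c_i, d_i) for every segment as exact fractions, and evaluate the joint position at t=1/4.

Δ: Δ0=1, Δ1=-2, Δ2=3, Δ3=1/2, Δ4=-1
row 1: diag=4, rhs=-18; c'=1/4, d'=-9/2
row 2: denom=4−1·1/4=15/4; d'=(30−1·-9/2)/(15/4)=46/5
row 3: denom=6−1·4/15=86/15; d'=(-15−1·46/5)/(86/15)=-363/86
row 4: denom=6−2·15/43=228/43; d'=(-9−2·-363/86)/(228/43)=-2/19
back: M4=-2/19
back: M3=-363/86−15/43·-2/19=-159/38
back: M2=46/5−4/15·-159/38=196/19
back: M1=-9/2−1/4·196/19=-269/38
M: M0=0, M1=-269/38, M2=196/19, M3=-159/38, M4=-2/19, M5=0
seg 0: a=-3, c=M0/2=0, d=(M1−M0)/(6·1)=-269/228, b=Δ0−h0·(2M0+M1)/6=497/228
seg 1: a=-2, c=M1/2=-269/76, d=(M2−M1)/(6·1)=661/228, b=Δ1−h1·(2M1+M2)/6=-155/114
seg 2: a=-4, c=M2/2=98/19, d=(M3−M2)/(6·1)=-29/12, b=Δ2−h2·(2M2+M3)/6=59/228
seg 3: a=-1, c=M3/2=-159/76, d=(M4−M3)/(6·2)=155/456, b=Δ3−h3·(2M3+M4)/6=379/114
seg 4: a=0, c=M4/2=-1/19, d=(M5−M4)/(6·1)=1/57, b=Δ4−h4·(2M4+M5)/6=-55/57
t_q=1/4 → seg 0, τ=1/4; S=-3+497/228·τ+0·τ²+-269/228·τ³=-12031/4864

  seg 0: a=-3 b=497/228 c=0 d=-269/228
  seg 1: a=-2 b=-155/114 c=-269/76 d=661/228
  seg 2: a=-4 b=59/228 c=98/19 d=-29/12
  seg 3: a=-1 b=379/114 c=-159/76 d=155/456
  seg 4: a=0 b=-55/57 c=-1/19 d=1/57
S(1/4) = -12031/4864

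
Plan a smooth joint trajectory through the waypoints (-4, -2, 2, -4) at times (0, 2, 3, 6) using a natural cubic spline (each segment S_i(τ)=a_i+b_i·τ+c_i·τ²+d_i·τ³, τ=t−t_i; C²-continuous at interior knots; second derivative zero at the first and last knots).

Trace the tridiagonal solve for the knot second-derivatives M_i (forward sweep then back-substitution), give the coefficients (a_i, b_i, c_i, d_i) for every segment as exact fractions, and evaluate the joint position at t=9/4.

Δ: Δ0=1, Δ1=4, Δ2=-2
row 1: diag=6, rhs=18; c'=1/6, d'=3
row 2: denom=8−1·1/6=47/6; d'=(-36−1·3)/(47/6)=-234/47
back: M2=-234/47
back: M1=3−1/6·-234/47=180/47
M: M0=0, M1=180/47, M2=-234/47, M3=0
seg 0: a=-4, c=M0/2=0, d=(M1−M0)/(6·2)=15/47, b=Δ0−h0·(2M0+M1)/6=-13/47
seg 1: a=-2, c=M1/2=90/47, d=(M2−M1)/(6·1)=-69/47, b=Δ1−h1·(2M1+M2)/6=167/47
seg 2: a=2, c=M2/2=-117/47, d=(M3−M2)/(6·3)=13/47, b=Δ2−h2·(2M2+M3)/6=140/47
t_q=9/4 → seg 1, τ=1/4; S=-2+167/47·τ+90/47·τ²+-69/47·τ³=-3053/3008

  seg 0: a=-4 b=-13/47 c=0 d=15/47
  seg 1: a=-2 b=167/47 c=90/47 d=-69/47
  seg 2: a=2 b=140/47 c=-117/47 d=13/47
S(9/4) = -3053/3008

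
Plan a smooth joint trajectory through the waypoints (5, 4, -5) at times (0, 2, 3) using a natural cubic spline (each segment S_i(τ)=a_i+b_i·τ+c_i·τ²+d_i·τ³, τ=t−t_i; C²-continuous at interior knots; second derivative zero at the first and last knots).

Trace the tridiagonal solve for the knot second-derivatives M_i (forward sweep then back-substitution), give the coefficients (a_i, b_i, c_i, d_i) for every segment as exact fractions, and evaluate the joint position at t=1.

  seg 0: a=5 b=7/3 c=0 d=-17/24
  seg 1: a=4 b=-37/6 c=-17/4 d=17/12
S(1) = 53/8

Δ: Δ0=-1/2, Δ1=-9
row 1: diag=6, rhs=-51; c'=1/6, d'=-17/2
back: M1=-17/2
M: M0=0, M1=-17/2, M2=0
seg 0: a=5, c=M0/2=0, d=(M1−M0)/(6·2)=-17/24, b=Δ0−h0·(2M0+M1)/6=7/3
seg 1: a=4, c=M1/2=-17/4, d=(M2−M1)/(6·1)=17/12, b=Δ1−h1·(2M1+M2)/6=-37/6
t_q=1 → seg 0, τ=1; S=5+7/3·τ+0·τ²+-17/24·τ³=53/8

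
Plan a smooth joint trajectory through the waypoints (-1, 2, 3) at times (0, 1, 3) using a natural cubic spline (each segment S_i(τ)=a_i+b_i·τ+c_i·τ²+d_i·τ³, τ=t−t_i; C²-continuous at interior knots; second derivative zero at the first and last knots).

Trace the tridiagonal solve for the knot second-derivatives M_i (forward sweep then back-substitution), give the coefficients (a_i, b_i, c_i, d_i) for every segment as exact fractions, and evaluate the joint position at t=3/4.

  seg 0: a=-1 b=41/12 c=0 d=-5/12
  seg 1: a=2 b=13/6 c=-5/4 d=5/24
S(3/4) = 355/256

Δ: Δ0=3, Δ1=1/2
row 1: diag=6, rhs=-15; c'=1/3, d'=-5/2
back: M1=-5/2
M: M0=0, M1=-5/2, M2=0
seg 0: a=-1, c=M0/2=0, d=(M1−M0)/(6·1)=-5/12, b=Δ0−h0·(2M0+M1)/6=41/12
seg 1: a=2, c=M1/2=-5/4, d=(M2−M1)/(6·2)=5/24, b=Δ1−h1·(2M1+M2)/6=13/6
t_q=3/4 → seg 0, τ=3/4; S=-1+41/12·τ+0·τ²+-5/12·τ³=355/256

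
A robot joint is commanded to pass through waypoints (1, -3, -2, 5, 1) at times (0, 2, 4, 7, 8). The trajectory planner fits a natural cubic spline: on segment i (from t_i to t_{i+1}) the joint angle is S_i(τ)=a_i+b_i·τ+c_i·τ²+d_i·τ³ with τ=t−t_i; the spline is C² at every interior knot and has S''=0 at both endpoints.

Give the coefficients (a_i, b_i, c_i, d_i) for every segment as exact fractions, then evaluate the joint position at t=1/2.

  seg 0: a=1 b=-3877/1608 c=0 d=661/6432
  seg 1: a=-3 b=-947/804 c=661/1072 d=715/6432
  seg 2: a=-2 b=4217/1608 c=86/67 d=-2219/4824
  seg 3: a=5 b=-1685/804 c=-1531/536 d=1531/1608
S(1/2) = -3305/17152

Δ: Δ0=-2, Δ1=1/2, Δ2=7/3, Δ3=-4
row 1: diag=8, rhs=15; c'=1/4, d'=15/8
row 2: denom=10−2·1/4=19/2; d'=(11−2·15/8)/(19/2)=29/38
row 3: denom=8−3·6/19=134/19; d'=(-38−3·29/38)/(134/19)=-1531/268
back: M3=-1531/268
back: M2=29/38−6/19·-1531/268=172/67
back: M1=15/8−1/4·172/67=661/536
M: M0=0, M1=661/536, M2=172/67, M3=-1531/268, M4=0
seg 0: a=1, c=M0/2=0, d=(M1−M0)/(6·2)=661/6432, b=Δ0−h0·(2M0+M1)/6=-3877/1608
seg 1: a=-3, c=M1/2=661/1072, d=(M2−M1)/(6·2)=715/6432, b=Δ1−h1·(2M1+M2)/6=-947/804
seg 2: a=-2, c=M2/2=86/67, d=(M3−M2)/(6·3)=-2219/4824, b=Δ2−h2·(2M2+M3)/6=4217/1608
seg 3: a=5, c=M3/2=-1531/536, d=(M4−M3)/(6·1)=1531/1608, b=Δ3−h3·(2M3+M4)/6=-1685/804
t_q=1/2 → seg 0, τ=1/2; S=1+-3877/1608·τ+0·τ²+661/6432·τ³=-3305/17152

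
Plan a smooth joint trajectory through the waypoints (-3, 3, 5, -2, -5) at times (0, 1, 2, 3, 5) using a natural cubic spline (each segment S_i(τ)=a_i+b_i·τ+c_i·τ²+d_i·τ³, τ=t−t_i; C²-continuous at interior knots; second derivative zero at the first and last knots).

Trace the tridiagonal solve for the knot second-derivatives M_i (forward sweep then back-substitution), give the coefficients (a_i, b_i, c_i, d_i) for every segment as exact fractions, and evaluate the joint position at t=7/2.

  seg 0: a=-3 b=1097/172 c=0 d=-65/172
  seg 1: a=3 b=451/86 c=-195/172 d=-363/172
  seg 2: a=5 b=-577/172 c=-321/43 d=657/172
  seg 3: a=-2 b=-587/86 c=687/172 d=-229/344
S(7/2) = -12377/2752

Δ: Δ0=6, Δ1=2, Δ2=-7, Δ3=-3/2
row 1: diag=4, rhs=-24; c'=1/4, d'=-6
row 2: denom=4−1·1/4=15/4; d'=(-54−1·-6)/(15/4)=-64/5
row 3: denom=6−1·4/15=86/15; d'=(33−1·-64/5)/(86/15)=687/86
back: M3=687/86
back: M2=-64/5−4/15·687/86=-642/43
back: M1=-6−1/4·-642/43=-195/86
M: M0=0, M1=-195/86, M2=-642/43, M3=687/86, M4=0
seg 0: a=-3, c=M0/2=0, d=(M1−M0)/(6·1)=-65/172, b=Δ0−h0·(2M0+M1)/6=1097/172
seg 1: a=3, c=M1/2=-195/172, d=(M2−M1)/(6·1)=-363/172, b=Δ1−h1·(2M1+M2)/6=451/86
seg 2: a=5, c=M2/2=-321/43, d=(M3−M2)/(6·1)=657/172, b=Δ2−h2·(2M2+M3)/6=-577/172
seg 3: a=-2, c=M3/2=687/172, d=(M4−M3)/(6·2)=-229/344, b=Δ3−h3·(2M3+M4)/6=-587/86
t_q=7/2 → seg 3, τ=1/2; S=-2+-587/86·τ+687/172·τ²+-229/344·τ³=-12377/2752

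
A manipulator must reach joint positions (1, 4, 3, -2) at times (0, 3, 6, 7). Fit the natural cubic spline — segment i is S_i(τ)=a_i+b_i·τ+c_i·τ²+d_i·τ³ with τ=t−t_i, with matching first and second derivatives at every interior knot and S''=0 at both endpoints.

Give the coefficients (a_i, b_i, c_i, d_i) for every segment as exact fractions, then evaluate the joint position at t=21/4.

  seg 0: a=1 b=77/87 c=0 d=10/783
  seg 1: a=4 b=107/87 c=10/87 d=-166/783
  seg 2: a=3 b=-331/87 c=-52/29 d=52/87
S(21/4) = 4579/928

Δ: Δ0=1, Δ1=-1/3, Δ2=-5
row 1: diag=12, rhs=-8; c'=1/4, d'=-2/3
row 2: denom=8−3·1/4=29/4; d'=(-28−3·-2/3)/(29/4)=-104/29
back: M2=-104/29
back: M1=-2/3−1/4·-104/29=20/87
M: M0=0, M1=20/87, M2=-104/29, M3=0
seg 0: a=1, c=M0/2=0, d=(M1−M0)/(6·3)=10/783, b=Δ0−h0·(2M0+M1)/6=77/87
seg 1: a=4, c=M1/2=10/87, d=(M2−M1)/(6·3)=-166/783, b=Δ1−h1·(2M1+M2)/6=107/87
seg 2: a=3, c=M2/2=-52/29, d=(M3−M2)/(6·1)=52/87, b=Δ2−h2·(2M2+M3)/6=-331/87
t_q=21/4 → seg 1, τ=9/4; S=4+107/87·τ+10/87·τ²+-166/783·τ³=4579/928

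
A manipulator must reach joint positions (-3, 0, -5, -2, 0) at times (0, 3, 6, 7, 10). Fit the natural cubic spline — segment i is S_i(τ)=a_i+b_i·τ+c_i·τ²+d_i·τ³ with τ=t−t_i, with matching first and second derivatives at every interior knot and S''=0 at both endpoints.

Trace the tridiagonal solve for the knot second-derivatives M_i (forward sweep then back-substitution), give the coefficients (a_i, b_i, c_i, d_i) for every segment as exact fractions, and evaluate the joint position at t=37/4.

Δ: Δ0=1, Δ1=-5/3, Δ2=3, Δ3=2/3
row 1: diag=12, rhs=-16; c'=1/4, d'=-4/3
row 2: denom=8−3·1/4=29/4; d'=(28−3·-4/3)/(29/4)=128/29
row 3: denom=8−1·4/29=228/29; d'=(-14−1·128/29)/(228/29)=-89/38
back: M3=-89/38
back: M2=128/29−4/29·-89/38=90/19
back: M1=-4/3−1/4·90/19=-287/114
M: M0=0, M1=-287/114, M2=90/19, M3=-89/38, M4=0
seg 0: a=-3, c=M0/2=0, d=(M1−M0)/(6·3)=-287/2052, b=Δ0−h0·(2M0+M1)/6=515/228
seg 1: a=0, c=M1/2=-287/228, d=(M2−M1)/(6·3)=827/2052, b=Δ1−h1·(2M1+M2)/6=-173/114
seg 2: a=-5, c=M2/2=45/19, d=(M3−M2)/(6·1)=-269/228, b=Δ2−h2·(2M2+M3)/6=413/228
seg 3: a=-2, c=M3/2=-89/76, d=(M4−M3)/(6·3)=89/684, b=Δ3−h3·(2M3+M4)/6=343/114
t_q=37/4 → seg 3, τ=9/4; S=-2+343/114·τ+-89/76·τ²+89/684·τ³=1573/4864

  seg 0: a=-3 b=515/228 c=0 d=-287/2052
  seg 1: a=0 b=-173/114 c=-287/228 d=827/2052
  seg 2: a=-5 b=413/228 c=45/19 d=-269/228
  seg 3: a=-2 b=343/114 c=-89/76 d=89/684
S(37/4) = 1573/4864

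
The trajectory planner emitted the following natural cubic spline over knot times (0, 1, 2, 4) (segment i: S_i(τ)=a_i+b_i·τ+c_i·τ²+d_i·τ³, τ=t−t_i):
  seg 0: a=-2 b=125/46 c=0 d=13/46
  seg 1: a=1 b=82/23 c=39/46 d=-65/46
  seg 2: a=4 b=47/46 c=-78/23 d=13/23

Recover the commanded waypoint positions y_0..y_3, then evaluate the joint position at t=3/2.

y_0 = S_0(0) = a_0 = -2
y_1 = S_1(0) = a_1 = 1
y_2 = S_2(0) = a_2 = 4
y_3 = S_2(2) = -3
t_q=3/2 is in segment 1 (τ=1/2); S_1(τ)=1037/368

y_0=-2 y_1=1 y_2=4 y_3=-3
S(3/2) = 1037/368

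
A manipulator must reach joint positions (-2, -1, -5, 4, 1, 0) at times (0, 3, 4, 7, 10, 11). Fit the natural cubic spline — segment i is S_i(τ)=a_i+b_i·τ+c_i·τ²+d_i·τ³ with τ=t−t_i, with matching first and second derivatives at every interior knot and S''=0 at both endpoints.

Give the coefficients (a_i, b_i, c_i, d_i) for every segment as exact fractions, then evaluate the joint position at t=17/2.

Δ: Δ0=1/3, Δ1=-4, Δ2=3, Δ3=-1, Δ4=-1
row 1: diag=8, rhs=-26; c'=1/8, d'=-13/4
row 2: denom=8−1·1/8=63/8; d'=(42−1·-13/4)/(63/8)=362/63
row 3: denom=12−3·8/21=76/7; d'=(-24−3·362/63)/(76/7)=-433/114
row 4: denom=8−3·21/76=545/76; d'=(0−3·-433/114)/(545/76)=866/545
back: M4=866/545
back: M3=-433/114−21/76·866/545=-6928/1635
back: M2=362/63−8/21·-6928/1635=12034/1635
back: M1=-13/4−1/8·12034/1635=-6818/1635
M: M0=0, M1=-6818/1635, M2=12034/1635, M3=-6928/1635, M4=866/545, M5=0
seg 0: a=-2, c=M0/2=0, d=(M1−M0)/(6·3)=-3409/14715, b=Δ0−h0·(2M0+M1)/6=1318/545
seg 1: a=-1, c=M1/2=-3409/1635, d=(M2−M1)/(6·1)=3142/1635, b=Δ1−h1·(2M1+M2)/6=-2091/545
seg 2: a=-5, c=M2/2=6017/1635, d=(M3−M2)/(6·3)=-9481/14715, b=Δ2−h2·(2M2+M3)/6=-733/327
seg 3: a=4, c=M3/2=-3464/1635, d=(M4−M3)/(6·3)=4763/14715, b=Δ3−h3·(2M3+M4)/6=3994/1635
seg 4: a=1, c=M4/2=433/545, d=(M5−M4)/(6·1)=-433/1635, b=Δ4−h4·(2M4+M5)/6=-2501/1635
t_q=17/2 → seg 3, τ=3/2; S=4+3994/1635·τ+-3464/1635·τ²+4763/14715·τ³=3479/872

  seg 0: a=-2 b=1318/545 c=0 d=-3409/14715
  seg 1: a=-1 b=-2091/545 c=-3409/1635 d=3142/1635
  seg 2: a=-5 b=-733/327 c=6017/1635 d=-9481/14715
  seg 3: a=4 b=3994/1635 c=-3464/1635 d=4763/14715
  seg 4: a=1 b=-2501/1635 c=433/545 d=-433/1635
S(17/2) = 3479/872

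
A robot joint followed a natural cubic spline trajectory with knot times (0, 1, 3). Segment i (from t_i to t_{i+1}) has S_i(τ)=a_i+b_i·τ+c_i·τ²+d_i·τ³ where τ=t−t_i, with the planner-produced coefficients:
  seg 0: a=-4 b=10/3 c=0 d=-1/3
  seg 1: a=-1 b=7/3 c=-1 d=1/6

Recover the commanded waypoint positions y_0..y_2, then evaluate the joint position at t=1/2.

y_0 = S_0(0) = a_0 = -4
y_1 = S_1(0) = a_1 = -1
y_2 = S_1(2) = 1
t_q=1/2 is in segment 0 (τ=1/2); S_0(τ)=-19/8

y_0=-4 y_1=-1 y_2=1
S(1/2) = -19/8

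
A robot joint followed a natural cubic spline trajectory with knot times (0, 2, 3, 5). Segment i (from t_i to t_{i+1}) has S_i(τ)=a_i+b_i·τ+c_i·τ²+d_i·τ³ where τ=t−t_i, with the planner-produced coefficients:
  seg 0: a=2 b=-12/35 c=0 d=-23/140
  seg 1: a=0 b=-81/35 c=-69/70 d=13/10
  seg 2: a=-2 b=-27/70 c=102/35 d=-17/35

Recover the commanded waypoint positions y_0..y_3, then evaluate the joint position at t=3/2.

y_0=2 y_1=0 y_2=-2 y_3=5
S(3/2) = 149/160

y_0 = S_0(0) = a_0 = 2
y_1 = S_1(0) = a_1 = 0
y_2 = S_2(0) = a_2 = -2
y_3 = S_2(2) = 5
t_q=3/2 is in segment 0 (τ=3/2); S_0(τ)=149/160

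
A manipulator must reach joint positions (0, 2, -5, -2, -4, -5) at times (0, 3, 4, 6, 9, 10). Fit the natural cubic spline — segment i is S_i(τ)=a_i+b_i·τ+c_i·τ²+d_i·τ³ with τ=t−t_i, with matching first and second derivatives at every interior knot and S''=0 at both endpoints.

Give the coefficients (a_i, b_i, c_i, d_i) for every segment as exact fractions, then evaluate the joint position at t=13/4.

  seg 0: a=0 b=8683/2054 c=0 d=-21941/55458
  seg 1: a=2 b=-6629/1027 c=-21941/6162 d=18581/6162
  seg 2: a=-5 b=-27913/6162 c=16901/3081 d=-3806/3081
  seg 3: a=-2 b=409/158 c=-5935/3081 d=15551/55458
  seg 4: a=-4 b=-1436/1027 c=1227/2054 d=-409/2054
S(13/4) = 27723/131456

Δ: Δ0=2/3, Δ1=-7, Δ2=3/2, Δ3=-2/3, Δ4=-1
row 1: diag=8, rhs=-46; c'=1/8, d'=-23/4
row 2: denom=6−1·1/8=47/8; d'=(51−1·-23/4)/(47/8)=454/47
row 3: denom=10−2·16/47=438/47; d'=(-13−2·454/47)/(438/47)=-1519/438
row 4: denom=8−3·47/146=1027/146; d'=(-2−3·-1519/438)/(1027/146)=1227/1027
back: M4=1227/1027
back: M3=-1519/438−47/146·1227/1027=-11870/3081
back: M2=454/47−16/47·-11870/3081=33802/3081
back: M1=-23/4−1/8·33802/3081=-21941/3081
M: M0=0, M1=-21941/3081, M2=33802/3081, M3=-11870/3081, M4=1227/1027, M5=0
seg 0: a=0, c=M0/2=0, d=(M1−M0)/(6·3)=-21941/55458, b=Δ0−h0·(2M0+M1)/6=8683/2054
seg 1: a=2, c=M1/2=-21941/6162, d=(M2−M1)/(6·1)=18581/6162, b=Δ1−h1·(2M1+M2)/6=-6629/1027
seg 2: a=-5, c=M2/2=16901/3081, d=(M3−M2)/(6·2)=-3806/3081, b=Δ2−h2·(2M2+M3)/6=-27913/6162
seg 3: a=-2, c=M3/2=-5935/3081, d=(M4−M3)/(6·3)=15551/55458, b=Δ3−h3·(2M3+M4)/6=409/158
seg 4: a=-4, c=M4/2=1227/2054, d=(M5−M4)/(6·1)=-409/2054, b=Δ4−h4·(2M4+M5)/6=-1436/1027
t_q=13/4 → seg 1, τ=1/4; S=2+-6629/1027·τ+-21941/6162·τ²+18581/6162·τ³=27723/131456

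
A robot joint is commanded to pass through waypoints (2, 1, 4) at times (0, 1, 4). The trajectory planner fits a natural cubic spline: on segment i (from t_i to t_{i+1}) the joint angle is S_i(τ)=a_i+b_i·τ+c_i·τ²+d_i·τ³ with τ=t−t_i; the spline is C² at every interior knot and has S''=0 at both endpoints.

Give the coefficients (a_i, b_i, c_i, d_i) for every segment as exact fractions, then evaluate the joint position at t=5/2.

Δ: Δ0=-1, Δ1=1
row 1: diag=8, rhs=12; c'=3/8, d'=3/2
back: M1=3/2
M: M0=0, M1=3/2, M2=0
seg 0: a=2, c=M0/2=0, d=(M1−M0)/(6·1)=1/4, b=Δ0−h0·(2M0+M1)/6=-5/4
seg 1: a=1, c=M1/2=3/4, d=(M2−M1)/(6·3)=-1/12, b=Δ1−h1·(2M1+M2)/6=-1/2
t_q=5/2 → seg 1, τ=3/2; S=1+-1/2·τ+3/4·τ²+-1/12·τ³=53/32

  seg 0: a=2 b=-5/4 c=0 d=1/4
  seg 1: a=1 b=-1/2 c=3/4 d=-1/12
S(5/2) = 53/32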